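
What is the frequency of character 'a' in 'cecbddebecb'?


Scanning 'cecbddebecb' for 'a':
  No matches found.
Total occurrences of 'a': 0

0


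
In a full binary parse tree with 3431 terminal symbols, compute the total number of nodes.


Leaf nodes (terminals): 3431
Internal nodes = n - 1 = 3431 - 1 = 3430
Total = leaves + internal = 3431 + 3430 = 6861

6861


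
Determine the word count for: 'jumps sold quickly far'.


Counting words by splitting on spaces:
  Word 1: 'jumps'
  Word 2: 'sold'
  Word 3: 'quickly'
  Word 4: 'far'
Total words: 4

4


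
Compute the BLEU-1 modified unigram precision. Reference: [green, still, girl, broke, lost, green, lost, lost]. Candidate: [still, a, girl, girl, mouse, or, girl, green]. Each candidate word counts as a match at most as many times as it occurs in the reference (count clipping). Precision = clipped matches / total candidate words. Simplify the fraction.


Reference word counts: {'broke': 1, 'girl': 1, 'green': 2, 'lost': 3, 'still': 1}
Checking each candidate word (with clipping):
  'still' -> in reference (ref count 1, used 1/1) -> match (matches: 1)
  'a' -> not in reference -> no match (matches: 1)
  'girl' -> in reference (ref count 1, used 1/1) -> match (matches: 2)
  'girl' -> ref count 1 already used up (1/1) -> clipped, no match (matches: 2)
  'mouse' -> not in reference -> no match (matches: 2)
  'or' -> not in reference -> no match (matches: 2)
  'girl' -> ref count 1 already used up (1/1) -> clipped, no match (matches: 2)
  'green' -> in reference (ref count 2, used 1/2) -> match (matches: 3)
Clipped matches: 3, Candidate length: 8
Precision = 3/8

3/8


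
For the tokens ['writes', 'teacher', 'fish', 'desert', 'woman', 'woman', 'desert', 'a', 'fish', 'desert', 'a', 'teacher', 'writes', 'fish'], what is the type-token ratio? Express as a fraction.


Tokens: 14
Unique types: ('a', 'desert', 'fish', 'teacher', 'woman', 'writes') = 6
TTR = 6/14
Simplify: divide both by 2 -> 3/7
TTR = 3/7

3/7


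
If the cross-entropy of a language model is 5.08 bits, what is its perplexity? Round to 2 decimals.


Perplexity formula: PP = 2^H
H = 5.08
PP = 2^5.08
Decompose: 2^5.08 = 2^5 * 2^0.08
2^5 = 32, 2^0.08 ~ 1.0570180
PP ~ 32 * 1.0570180 = 33.8245760
Rounded to 2 decimals: 33.82

33.82


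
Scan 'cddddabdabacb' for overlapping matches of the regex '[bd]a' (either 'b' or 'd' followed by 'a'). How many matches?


Pattern: [bd]a means either 'b' or 'd' followed by 'a'.
Scanning 'cddddabdabacb' position-by-position:
  Pos 0: window 'cd' -> no
  Pos 1: window 'dd' -> no
  Pos 2: window 'dd' -> no
  Pos 3: window 'dd' -> no
  Pos 4: window 'da' -> MATCH
  Pos 5: window 'ab' -> no
  Pos 6: window 'bd' -> no
  Pos 7: window 'da' -> MATCH
  Pos 8: window 'ab' -> no
  Pos 9: window 'ba' -> MATCH
  Pos 10: window 'ac' -> no
  Pos 11: window 'cb' -> no
  Pos 12: window 'b' -> no
Total matches: 3

3


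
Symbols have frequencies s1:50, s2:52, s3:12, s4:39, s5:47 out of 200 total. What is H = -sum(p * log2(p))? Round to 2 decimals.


Computing entropy H = -sum(p_i * log2(p_i)):
  s1: p = 50/200 = 0.2500, -p*log2(p) = 0.5000
  s2: p = 52/200 = 0.2600, -p*log2(p) = 0.5053
  s3: p = 12/200 = 0.0600, -p*log2(p) = 0.2435
  s4: p = 39/200 = 0.1950, -p*log2(p) = 0.4599
  s5: p = 47/200 = 0.2350, -p*log2(p) = 0.4910
H = sum of terms = 2.1997
Rounded to 2 decimals: 2.20

2.20


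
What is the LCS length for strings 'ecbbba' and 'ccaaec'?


DP table for LCS of 'ecbbba' and 'ccaaec':
       c  c  a  a  e  c
    0  0  0  0  0  0  0
  e 0  0  0  0  0  1  1
  c 0  1  1  1  1  1  2
  b 0  1  1  1  1  1  2
  b 0  1  1  1  1  1  2
  b 0  1  1  1  1  1  2
  a 0  1  1  2  2  2  2
LCS: 'ec'
LCS length = 2

2


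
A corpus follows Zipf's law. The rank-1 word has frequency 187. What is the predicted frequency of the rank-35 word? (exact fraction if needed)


Zipf's law: freq(rank) = f1 / rank
f1 = 187, rank = 35
freq = 187 / 35
GCD(187, 35) = 1
Simplified: 187/35

187/35


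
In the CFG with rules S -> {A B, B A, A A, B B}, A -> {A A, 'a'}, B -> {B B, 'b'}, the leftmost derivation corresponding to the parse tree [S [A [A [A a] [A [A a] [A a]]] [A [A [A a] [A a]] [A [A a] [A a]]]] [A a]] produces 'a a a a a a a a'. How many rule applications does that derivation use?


Every bracketed nonterminal node [X ...] in the tree is produced by exactly one rule application.
Reading the tree off as a leftmost derivation:
  Step 1: S  =>  A A   (applied S -> A A)
  Step 2: A A  =>  A A A   (applied A -> A A)
  Step 3: A A A  =>  A A A A   (applied A -> A A)
  Step 4: A A A A  =>  a A A A   (applied A -> a)
  Step 5: a A A A  =>  a A A A A   (applied A -> A A)
  Step 6: a A A A A  =>  a a A A A   (applied A -> a)
  Step 7: a a A A A  =>  a a a A A   (applied A -> a)
  Step 8: a a a A A  =>  a a a A A A   (applied A -> A A)
  Step 9: a a a A A A  =>  a a a A A A A   (applied A -> A A)
  Step 10: a a a A A A A  =>  a a a a A A A   (applied A -> a)
  Step 11: a a a a A A A  =>  a a a a a A A   (applied A -> a)
  Step 12: a a a a a A A  =>  a a a a a A A A   (applied A -> A A)
  Step 13: a a a a a A A A  =>  a a a a a a A A   (applied A -> a)
  Step 14: a a a a a a A A  =>  a a a a a a a A   (applied A -> a)
  Step 15: a a a a a a a A  =>  a a a a a a a a   (applied A -> a)
Final yield: a a a a a a a a
Total rewrite steps: 15

15


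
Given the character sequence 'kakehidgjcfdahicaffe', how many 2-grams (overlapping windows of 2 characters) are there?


String 'kakehidgjcfdahicaffe' has length L = 20.
Number of overlapping n-grams = L - n + 1
Substituting: 20 - 2 + 1 = 19

19


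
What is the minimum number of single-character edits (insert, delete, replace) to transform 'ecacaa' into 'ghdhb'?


Building DP table for s1='ecacaa' (len 6) and s2='ghdhb' (len 5):
       g  h  d  h  b
    0  1  2  3  4  5
  e 1  1  2  3  4  5
  c 2  2  2  3  4  5
  a 3  3  3  3  4  5
  c 4  4  4  4  4  5
  a 5  5  5  5  5  5
  a 6  6  6  6  6  6
Edit distance = dp[6][5] = 6

6


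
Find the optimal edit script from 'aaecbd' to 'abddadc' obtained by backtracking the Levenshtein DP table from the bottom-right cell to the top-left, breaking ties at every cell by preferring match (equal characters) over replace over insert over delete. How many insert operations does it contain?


Edit distance = 5. Backtracking from cell (6, 7) with preference match > replace > insert > delete,
then listing the resulting alignment 'aaecbd' -> 'abddadc' left to right:
  Step 1: keep 'a'
  Step 2: replace a->b
  Step 3: replace e->d
  Step 4: replace c->d
  Step 5: replace b->a
  Step 6: keep 'd'
  Step 7: insert 'c' [insertion #1]
Total insertions: 1

1


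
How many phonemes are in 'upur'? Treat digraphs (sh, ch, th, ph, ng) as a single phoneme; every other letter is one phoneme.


Parsing 'upur' greedily, digraphs first:
  'u' -> vowel phoneme (phonemes so far: 1)
  'p' -> consonant phoneme (phonemes so far: 2)
  'u' -> vowel phoneme (phonemes so far: 3)
  'r' -> consonant phoneme (phonemes so far: 4)
Total phonemes: 4

4


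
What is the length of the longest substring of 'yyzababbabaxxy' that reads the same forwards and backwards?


Scanning 'yyzababbabaxxy' for palindromic substrings.
Substring at positions 3-10: 'ababbaba'.
Check: reverse('ababbaba') = 'ababbaba' -> palindrome confirmed.
Neighbouring characters ('z' / 'x') break symmetry, so it cannot extend further.
No longer palindromic substring exists; longest length = 8

8


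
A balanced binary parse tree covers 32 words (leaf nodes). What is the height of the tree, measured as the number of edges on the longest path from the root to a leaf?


In a balanced binary tree with n leaves the deepest leaf is ceil(log2(n)) edges below the root.
log2(32) = 5.0000
ceil(5.0000) = 5
height (edges) = 5

5


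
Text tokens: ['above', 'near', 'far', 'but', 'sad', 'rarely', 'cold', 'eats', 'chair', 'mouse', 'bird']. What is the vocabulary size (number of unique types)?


Listing all tokens and tracking unique types:
  Token 1: 'above' -> NEW (unique so far: 1)
  Token 2: 'near' -> NEW (unique so far: 2)
  Token 3: 'far' -> NEW (unique so far: 3)
  Token 4: 'but' -> NEW (unique so far: 4)
  Token 5: 'sad' -> NEW (unique so far: 5)
  Token 6: 'rarely' -> NEW (unique so far: 6)
  Token 7: 'cold' -> NEW (unique so far: 7)
  Token 8: 'eats' -> NEW (unique so far: 8)
  Token 9: 'chair' -> NEW (unique so far: 9)
  Token 10: 'mouse' -> NEW (unique so far: 10)
  Token 11: 'bird' -> NEW (unique so far: 11)
Unique types: ('above', 'bird', 'but', 'chair', 'cold', 'eats', 'far', 'mouse', 'near', 'rarely', 'sad')
Vocabulary size: 11

11


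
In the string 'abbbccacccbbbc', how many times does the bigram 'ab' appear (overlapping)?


Scanning 'abbbccacccbbbc' for bigram 'ab':
  Position 0: 'ab' -> MATCH
  Position 1: 'bb' -> no
  Position 2: 'bb' -> no
  Position 3: 'bc' -> no
  Position 4: 'cc' -> no
  Position 5: 'ca' -> no
  Position 6: 'ac' -> no
  Position 7: 'cc' -> no
  Position 8: 'cc' -> no
  Position 9: 'cb' -> no
  Position 10: 'bb' -> no
  Position 11: 'bb' -> no
  Position 12: 'bc' -> no
Total matches: 1

1


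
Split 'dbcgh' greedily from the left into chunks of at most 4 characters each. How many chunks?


'dbcgh' has 5 characters.
Chunking with max size 4:
  Chunk 1: 'dbcg' (positions 0-3)
  Chunk 2: 'h' (positions 4-4)
Total chunks: ceil(5 / 4) = 2

2


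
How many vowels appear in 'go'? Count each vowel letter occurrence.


Scanning each character of 'go':
  Position 1: 'g' -> consonant (running count: 0)
  Position 2: 'o' -> vowel (running count: 1)
Total vowels: 1

1


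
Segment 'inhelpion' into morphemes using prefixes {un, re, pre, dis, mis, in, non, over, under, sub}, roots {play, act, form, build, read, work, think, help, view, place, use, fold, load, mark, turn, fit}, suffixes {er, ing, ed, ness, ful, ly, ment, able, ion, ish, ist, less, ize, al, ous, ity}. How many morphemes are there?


Segmenting 'inhelpion' against the inventory:
  'in' -> prefix (morpheme 1)
  'help' -> root (morpheme 2)
  'ion' -> suffix (morpheme 3)
Total morphemes: 3

3


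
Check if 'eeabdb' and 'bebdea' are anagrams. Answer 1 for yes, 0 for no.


Sort characters of 'eeabdb': 'abbdee'
Sort characters of 'bebdea': 'abbdee'
Sorted forms match -> they ARE anagrams
Result: 1

1


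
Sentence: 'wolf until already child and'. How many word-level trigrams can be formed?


Word trigrams from [5] words:
  Trigram 1: (wolf until already)
  Trigram 2: (until already child)
  Trigram 3: (already child and)
Total word trigrams: 5 - 2 = 3

3


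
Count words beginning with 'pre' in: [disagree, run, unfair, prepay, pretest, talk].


Checking each word for prefix 'pre':
  'disagree' -> no (count: 0)
  'run' -> no (count: 0)
  'unfair' -> no (count: 0)
  'prepay' -> YES, starts with 'pre' (count: 1)
  'pretest' -> YES, starts with 'pre' (count: 2)
  'talk' -> no (count: 2)
Total with prefix 'pre': 2

2


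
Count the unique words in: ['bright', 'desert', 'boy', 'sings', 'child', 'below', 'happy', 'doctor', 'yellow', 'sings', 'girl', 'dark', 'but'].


Listing all tokens and tracking unique types:
  Token 1: 'bright' -> NEW (unique so far: 1)
  Token 2: 'desert' -> NEW (unique so far: 2)
  Token 3: 'boy' -> NEW (unique so far: 3)
  Token 4: 'sings' -> NEW (unique so far: 4)
  Token 5: 'child' -> NEW (unique so far: 5)
  Token 6: 'below' -> NEW (unique so far: 6)
  Token 7: 'happy' -> NEW (unique so far: 7)
  Token 8: 'doctor' -> NEW (unique so far: 8)
  Token 9: 'yellow' -> NEW (unique so far: 9)
  Token 10: 'sings' -> duplicate (unique so far: 9)
  Token 11: 'girl' -> NEW (unique so far: 10)
  Token 12: 'dark' -> NEW (unique so far: 11)
  Token 13: 'but' -> NEW (unique so far: 12)
Unique types: ('below', 'boy', 'bright', 'but', 'child', 'dark', 'desert', 'doctor', 'girl', 'happy', 'sings', 'yellow')
Vocabulary size: 12

12


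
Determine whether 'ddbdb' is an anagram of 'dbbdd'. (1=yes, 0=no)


Sort characters of 'ddbdb': 'bbddd'
Sort characters of 'dbbdd': 'bbddd'
Sorted forms match -> they ARE anagrams
Result: 1

1


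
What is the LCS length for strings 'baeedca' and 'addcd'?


DP table for LCS of 'baeedca' and 'addcd':
       a  d  d  c  d
    0  0  0  0  0  0
  b 0  0  0  0  0  0
  a 0  1  1  1  1  1
  e 0  1  1  1  1  1
  e 0  1  1  1  1  1
  d 0  1  2  2  2  2
  c 0  1  2  2  3  3
  a 0  1  2  2  3  3
LCS: 'adc'
LCS length = 3

3


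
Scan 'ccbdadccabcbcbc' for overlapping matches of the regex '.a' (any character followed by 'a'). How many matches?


Pattern: .a means any character followed by 'a'.
Scanning 'ccbdadccabcbcbc' position-by-position:
  Pos 0: window 'cc' -> no
  Pos 1: window 'cb' -> no
  Pos 2: window 'bd' -> no
  Pos 3: window 'da' -> MATCH
  Pos 4: window 'ad' -> no
  Pos 5: window 'dc' -> no
  Pos 6: window 'cc' -> no
  Pos 7: window 'ca' -> MATCH
  Pos 8: window 'ab' -> no
  Pos 9: window 'bc' -> no
  Pos 10: window 'cb' -> no
  Pos 11: window 'bc' -> no
  Pos 12: window 'cb' -> no
  Pos 13: window 'bc' -> no
  Pos 14: window 'c' -> no
Total matches: 2

2


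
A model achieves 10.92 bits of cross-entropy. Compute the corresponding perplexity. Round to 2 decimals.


Perplexity formula: PP = 2^H
H = 10.92
PP = 2^10.92
Decompose: 2^10.92 = 2^10 * 2^0.92
2^10 = 1024, 2^0.92 ~ 1.8921153
PP ~ 1024 * 1.8921153 = 1937.5260672
Rounded to 2 decimals: 1937.53

1937.53


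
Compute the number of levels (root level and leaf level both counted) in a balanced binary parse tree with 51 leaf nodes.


In a balanced binary tree with n leaves the deepest leaf is ceil(log2(n)) edges below the root,
so counting node levels inclusive of root and leaves gives ceil(log2(n)) + 1 levels.
log2(51) = 5.6724
ceil(5.6724) = 6
levels = 6 + 1 = 7

7


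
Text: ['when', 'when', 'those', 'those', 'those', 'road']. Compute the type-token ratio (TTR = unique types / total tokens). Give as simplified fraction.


Tokens: 6
Unique types: ('road', 'those', 'when') = 3
TTR = 3/6
Simplify: divide both by 3 -> 1/2
TTR = 1/2

1/2


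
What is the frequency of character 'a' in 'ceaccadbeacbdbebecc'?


Scanning 'ceaccadbeacbdbebecc' for 'a':
  Position 2: 'a' -> MATCH (count: 1)
  Position 5: 'a' -> MATCH (count: 2)
  Position 9: 'a' -> MATCH (count: 3)
Total occurrences of 'a': 3

3


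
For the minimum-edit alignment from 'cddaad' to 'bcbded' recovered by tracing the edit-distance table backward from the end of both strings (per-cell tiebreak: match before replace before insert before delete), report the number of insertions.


Edit distance = 4. Backtracking from cell (6, 6) with preference match > replace > insert > delete,
then listing the resulting alignment 'cddaad' -> 'bcbded' left to right:
  Step 1: insert 'b' [insertion #1]
  Step 2: keep 'c'
  Step 3: replace d->b
  Step 4: keep 'd'
  Step 5: delete 'a'
  Step 6: replace a->e
  Step 7: keep 'd'
Total insertions: 1

1


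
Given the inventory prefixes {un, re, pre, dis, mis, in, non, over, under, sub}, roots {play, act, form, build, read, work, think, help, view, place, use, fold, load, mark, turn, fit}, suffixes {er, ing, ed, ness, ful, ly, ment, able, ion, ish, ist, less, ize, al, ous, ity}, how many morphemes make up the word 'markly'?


Segmenting 'markly' against the inventory:
  'mark' -> root (morpheme 1)
  'ly' -> suffix (morpheme 2)
Total morphemes: 2

2


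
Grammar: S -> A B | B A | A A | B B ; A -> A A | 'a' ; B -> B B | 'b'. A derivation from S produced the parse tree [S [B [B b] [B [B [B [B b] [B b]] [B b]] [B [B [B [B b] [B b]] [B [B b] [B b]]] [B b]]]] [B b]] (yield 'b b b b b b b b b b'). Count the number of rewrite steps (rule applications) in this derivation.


Every bracketed nonterminal node [X ...] in the tree is produced by exactly one rule application.
Reading the tree off as a leftmost derivation:
  Step 1: S  =>  B B   (applied S -> B B)
  Step 2: B B  =>  B B B   (applied B -> B B)
  Step 3: B B B  =>  b B B   (applied B -> b)
  Step 4: b B B  =>  b B B B   (applied B -> B B)
  Step 5: b B B B  =>  b B B B B   (applied B -> B B)
  Step 6: b B B B B  =>  b B B B B B   (applied B -> B B)
  Step 7: b B B B B B  =>  b b B B B B   (applied B -> b)
  Step 8: b b B B B B  =>  b b b B B B   (applied B -> b)
  Step 9: b b b B B B  =>  b b b b B B   (applied B -> b)
  Step 10: b b b b B B  =>  b b b b B B B   (applied B -> B B)
  Step 11: b b b b B B B  =>  b b b b B B B B   (applied B -> B B)
  Step 12: b b b b B B B B  =>  b b b b B B B B B   (applied B -> B B)
  Step 13: b b b b B B B B B  =>  b b b b b B B B B   (applied B -> b)
  Step 14: b b b b b B B B B  =>  b b b b b b B B B   (applied B -> b)
  Step 15: b b b b b b B B B  =>  b b b b b b B B B B   (applied B -> B B)
  Step 16: b b b b b b B B B B  =>  b b b b b b b B B B   (applied B -> b)
  Step 17: b b b b b b b B B B  =>  b b b b b b b b B B   (applied B -> b)
  Step 18: b b b b b b b b B B  =>  b b b b b b b b b B   (applied B -> b)
  Step 19: b b b b b b b b b B  =>  b b b b b b b b b b   (applied B -> b)
Final yield: b b b b b b b b b b
Total rewrite steps: 19

19


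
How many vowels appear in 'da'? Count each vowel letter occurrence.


Scanning each character of 'da':
  Position 1: 'd' -> consonant (running count: 0)
  Position 2: 'a' -> vowel (running count: 1)
Total vowels: 1

1


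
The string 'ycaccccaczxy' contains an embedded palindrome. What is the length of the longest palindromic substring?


Scanning 'ycaccccaczxy' for palindromic substrings.
Substring at positions 1-8: 'caccccac'.
Check: reverse('caccccac') = 'caccccac' -> palindrome confirmed.
Neighbouring characters ('y' / 'z') break symmetry, so it cannot extend further.
No longer palindromic substring exists; longest length = 8

8


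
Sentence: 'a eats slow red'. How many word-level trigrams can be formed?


Word trigrams from [4] words:
  Trigram 1: (a eats slow)
  Trigram 2: (eats slow red)
Total word trigrams: 4 - 2 = 2

2


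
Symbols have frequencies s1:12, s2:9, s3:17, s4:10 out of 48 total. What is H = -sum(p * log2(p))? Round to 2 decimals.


Computing entropy H = -sum(p_i * log2(p_i)):
  s1: p = 12/48 = 0.2500, -p*log2(p) = 0.5000
  s2: p = 9/48 = 0.1875, -p*log2(p) = 0.4528
  s3: p = 17/48 = 0.3542, -p*log2(p) = 0.5304
  s4: p = 10/48 = 0.2083, -p*log2(p) = 0.4715
H = sum of terms = 1.9547
Rounded to 2 decimals: 1.95

1.95


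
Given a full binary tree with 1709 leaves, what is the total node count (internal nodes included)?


Leaf nodes (terminals): 1709
Internal nodes = n - 1 = 1709 - 1 = 1708
Total = leaves + internal = 1709 + 1708 = 3417

3417


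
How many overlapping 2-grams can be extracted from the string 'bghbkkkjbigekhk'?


String 'bghbkkkjbigekhk' has length L = 15.
Number of overlapping n-grams = L - n + 1
Substituting: 15 - 2 + 1 = 14

14


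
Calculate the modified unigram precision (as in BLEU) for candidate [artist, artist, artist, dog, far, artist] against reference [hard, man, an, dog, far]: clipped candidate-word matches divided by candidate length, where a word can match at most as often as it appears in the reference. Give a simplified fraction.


Reference word counts: {'an': 1, 'dog': 1, 'far': 1, 'hard': 1, 'man': 1}
Checking each candidate word (with clipping):
  'artist' -> not in reference -> no match (matches: 0)
  'artist' -> not in reference -> no match (matches: 0)
  'artist' -> not in reference -> no match (matches: 0)
  'dog' -> in reference (ref count 1, used 1/1) -> match (matches: 1)
  'far' -> in reference (ref count 1, used 1/1) -> match (matches: 2)
  'artist' -> not in reference -> no match (matches: 2)
Clipped matches: 2, Candidate length: 6
Precision = 2/6 = 1/3

1/3


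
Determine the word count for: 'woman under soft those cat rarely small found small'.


Counting words by splitting on spaces:
  Word 1: 'woman'
  Word 2: 'under'
  Word 3: 'soft'
  Word 4: 'those'
  Word 5: 'cat'
  Word 6: 'rarely'
  Word 7: 'small'
  Word 8: 'found'
  Word 9: 'small'
Total words: 9

9


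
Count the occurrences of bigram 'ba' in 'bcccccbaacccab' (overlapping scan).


Scanning 'bcccccbaacccab' for bigram 'ba':
  Position 0: 'bc' -> no
  Position 1: 'cc' -> no
  Position 2: 'cc' -> no
  Position 3: 'cc' -> no
  Position 4: 'cc' -> no
  Position 5: 'cb' -> no
  Position 6: 'ba' -> MATCH
  Position 7: 'aa' -> no
  Position 8: 'ac' -> no
  Position 9: 'cc' -> no
  Position 10: 'cc' -> no
  Position 11: 'ca' -> no
  Position 12: 'ab' -> no
Total matches: 1

1


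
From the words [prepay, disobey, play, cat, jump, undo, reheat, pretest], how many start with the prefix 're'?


Checking each word for prefix 're':
  'prepay' -> no (count: 0)
  'disobey' -> no (count: 0)
  'play' -> no (count: 0)
  'cat' -> no (count: 0)
  'jump' -> no (count: 0)
  'undo' -> no (count: 0)
  'reheat' -> YES, starts with 're' (count: 1)
  'pretest' -> no (count: 1)
Total with prefix 're': 1

1


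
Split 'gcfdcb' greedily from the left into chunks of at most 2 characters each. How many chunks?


'gcfdcb' has 6 characters.
Chunking with max size 2:
  Chunk 1: 'gc' (positions 0-1)
  Chunk 2: 'fd' (positions 2-3)
  Chunk 3: 'cb' (positions 4-5)
Total chunks: ceil(6 / 2) = 3

3


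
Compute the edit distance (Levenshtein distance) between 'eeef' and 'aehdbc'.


Building DP table for s1='eeef' (len 4) and s2='aehdbc' (len 6):
       a  e  h  d  b  c
    0  1  2  3  4  5  6
  e 1  1  1  2  3  4  5
  e 2  2  1  2  3  4  5
  e 3  3  2  2  3  4  5
  f 4  4  3  3  3  4  5
Edit distance = dp[4][6] = 5

5


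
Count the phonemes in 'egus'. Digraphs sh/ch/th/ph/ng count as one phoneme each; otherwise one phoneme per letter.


Parsing 'egus' greedily, digraphs first:
  'e' -> vowel phoneme (phonemes so far: 1)
  'g' -> consonant phoneme (phonemes so far: 2)
  'u' -> vowel phoneme (phonemes so far: 3)
  's' -> consonant phoneme (phonemes so far: 4)
Total phonemes: 4

4


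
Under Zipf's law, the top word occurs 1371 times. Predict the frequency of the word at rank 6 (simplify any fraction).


Zipf's law: freq(rank) = f1 / rank
f1 = 1371, rank = 6
freq = 1371 / 6
GCD(1371, 6) = 3
Simplified: 457/2

457/2


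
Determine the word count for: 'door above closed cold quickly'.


Counting words by splitting on spaces:
  Word 1: 'door'
  Word 2: 'above'
  Word 3: 'closed'
  Word 4: 'cold'
  Word 5: 'quickly'
Total words: 5

5


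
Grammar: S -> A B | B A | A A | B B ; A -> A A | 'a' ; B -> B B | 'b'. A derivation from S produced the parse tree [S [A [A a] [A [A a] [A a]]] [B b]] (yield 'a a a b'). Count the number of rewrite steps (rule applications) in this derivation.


Every bracketed nonterminal node [X ...] in the tree is produced by exactly one rule application.
Reading the tree off as a leftmost derivation:
  Step 1: S  =>  A B   (applied S -> A B)
  Step 2: A B  =>  A A B   (applied A -> A A)
  Step 3: A A B  =>  a A B   (applied A -> a)
  Step 4: a A B  =>  a A A B   (applied A -> A A)
  Step 5: a A A B  =>  a a A B   (applied A -> a)
  Step 6: a a A B  =>  a a a B   (applied A -> a)
  Step 7: a a a B  =>  a a a b   (applied B -> b)
Final yield: a a a b
Total rewrite steps: 7

7


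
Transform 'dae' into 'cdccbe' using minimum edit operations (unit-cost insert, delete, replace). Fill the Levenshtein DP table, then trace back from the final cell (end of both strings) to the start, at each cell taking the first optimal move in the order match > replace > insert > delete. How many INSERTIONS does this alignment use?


Edit distance = 4. Backtracking from cell (3, 6) with preference match > replace > insert > delete,
then listing the resulting alignment 'dae' -> 'cdccbe' left to right:
  Step 1: insert 'c' [insertion #1]
  Step 2: keep 'd'
  Step 3: insert 'c' [insertion #2]
  Step 4: insert 'c' [insertion #3]
  Step 5: replace a->b
  Step 6: keep 'e'
Total insertions: 3

3


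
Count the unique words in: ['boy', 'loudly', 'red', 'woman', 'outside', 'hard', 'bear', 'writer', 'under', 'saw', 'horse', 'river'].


Listing all tokens and tracking unique types:
  Token 1: 'boy' -> NEW (unique so far: 1)
  Token 2: 'loudly' -> NEW (unique so far: 2)
  Token 3: 'red' -> NEW (unique so far: 3)
  Token 4: 'woman' -> NEW (unique so far: 4)
  Token 5: 'outside' -> NEW (unique so far: 5)
  Token 6: 'hard' -> NEW (unique so far: 6)
  Token 7: 'bear' -> NEW (unique so far: 7)
  Token 8: 'writer' -> NEW (unique so far: 8)
  Token 9: 'under' -> NEW (unique so far: 9)
  Token 10: 'saw' -> NEW (unique so far: 10)
  Token 11: 'horse' -> NEW (unique so far: 11)
  Token 12: 'river' -> NEW (unique so far: 12)
Unique types: ('bear', 'boy', 'hard', 'horse', 'loudly', 'outside', 'red', 'river', 'saw', 'under', 'woman', 'writer')
Vocabulary size: 12

12


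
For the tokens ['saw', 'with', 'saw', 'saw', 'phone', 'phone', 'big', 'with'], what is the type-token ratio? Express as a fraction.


Tokens: 8
Unique types: ('big', 'phone', 'saw', 'with') = 4
TTR = 4/8
Simplify: divide both by 4 -> 1/2
TTR = 1/2

1/2


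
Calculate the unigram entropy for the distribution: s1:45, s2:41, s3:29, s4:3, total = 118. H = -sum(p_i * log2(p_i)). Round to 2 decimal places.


Computing entropy H = -sum(p_i * log2(p_i)):
  s1: p = 45/118 = 0.3814, -p*log2(p) = 0.5304
  s2: p = 41/118 = 0.3475, -p*log2(p) = 0.5299
  s3: p = 29/118 = 0.2458, -p*log2(p) = 0.4976
  s4: p = 3/118 = 0.0254, -p*log2(p) = 0.1347
H = sum of terms = 1.6926
Rounded to 2 decimals: 1.69

1.69


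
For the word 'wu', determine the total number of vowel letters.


Scanning each character of 'wu':
  Position 1: 'w' -> consonant (running count: 0)
  Position 2: 'u' -> vowel (running count: 1)
Total vowels: 1

1


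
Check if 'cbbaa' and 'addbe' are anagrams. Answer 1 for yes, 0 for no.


Sort characters of 'cbbaa': 'aabbc'
Sort characters of 'addbe': 'abdde'
Sorted forms differ -> they are NOT anagrams
Result: 0

0


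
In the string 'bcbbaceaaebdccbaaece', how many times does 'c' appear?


Scanning 'bcbbaceaaebdccbaaece' for 'c':
  Position 1: 'c' -> MATCH (count: 1)
  Position 5: 'c' -> MATCH (count: 2)
  Position 12: 'c' -> MATCH (count: 3)
  Position 13: 'c' -> MATCH (count: 4)
  Position 18: 'c' -> MATCH (count: 5)
Total occurrences of 'c': 5

5


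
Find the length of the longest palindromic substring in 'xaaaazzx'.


Scanning 'xaaaazzx' for palindromic substrings.
Substring at positions 1-4: 'aaaa'.
Check: reverse('aaaa') = 'aaaa' -> palindrome confirmed.
Neighbouring characters ('x' / 'z') break symmetry, so it cannot extend further.
No longer palindromic substring exists; longest length = 4

4


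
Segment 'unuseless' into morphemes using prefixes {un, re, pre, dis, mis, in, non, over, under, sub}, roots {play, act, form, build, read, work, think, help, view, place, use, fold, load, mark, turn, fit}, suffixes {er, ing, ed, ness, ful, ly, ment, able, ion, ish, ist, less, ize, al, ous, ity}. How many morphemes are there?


Segmenting 'unuseless' against the inventory:
  'un' -> prefix (morpheme 1)
  'use' -> root (morpheme 2)
  'less' -> suffix (morpheme 3)
Total morphemes: 3

3


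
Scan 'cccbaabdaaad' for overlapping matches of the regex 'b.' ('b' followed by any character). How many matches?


Pattern: b. means 'b' followed by any character.
Scanning 'cccbaabdaaad' position-by-position:
  Pos 0: window 'cc' -> no
  Pos 1: window 'cc' -> no
  Pos 2: window 'cb' -> no
  Pos 3: window 'ba' -> MATCH
  Pos 4: window 'aa' -> no
  Pos 5: window 'ab' -> no
  Pos 6: window 'bd' -> MATCH
  Pos 7: window 'da' -> no
  Pos 8: window 'aa' -> no
  Pos 9: window 'aa' -> no
  Pos 10: window 'ad' -> no
  Pos 11: window 'd' -> no
Total matches: 2

2


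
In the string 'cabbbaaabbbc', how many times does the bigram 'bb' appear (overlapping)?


Scanning 'cabbbaaabbbc' for bigram 'bb':
  Position 0: 'ca' -> no
  Position 1: 'ab' -> no
  Position 2: 'bb' -> MATCH
  Position 3: 'bb' -> MATCH
  Position 4: 'ba' -> no
  Position 5: 'aa' -> no
  Position 6: 'aa' -> no
  Position 7: 'ab' -> no
  Position 8: 'bb' -> MATCH
  Position 9: 'bb' -> MATCH
  Position 10: 'bc' -> no
Total matches: 4

4


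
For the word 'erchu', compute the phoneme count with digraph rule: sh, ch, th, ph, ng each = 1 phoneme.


Parsing 'erchu' greedily, digraphs first:
  'e' -> vowel phoneme (phonemes so far: 1)
  'r' -> consonant phoneme (phonemes so far: 2)
  'ch' -> digraph (1 consonant phoneme) (phonemes so far: 3)
  'u' -> vowel phoneme (phonemes so far: 4)
Total phonemes: 4

4


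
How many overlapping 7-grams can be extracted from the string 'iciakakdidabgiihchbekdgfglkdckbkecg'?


String 'iciakakdidabgiihchbekdgfglkdckbkecg' has length L = 35.
Number of overlapping n-grams = L - n + 1
Substituting: 35 - 7 + 1 = 29

29


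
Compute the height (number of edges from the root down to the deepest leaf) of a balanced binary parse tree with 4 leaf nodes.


In a balanced binary tree with n leaves the deepest leaf is ceil(log2(n)) edges below the root.
log2(4) = 2.0000
ceil(2.0000) = 2
height (edges) = 2

2


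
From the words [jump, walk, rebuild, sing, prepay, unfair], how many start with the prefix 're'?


Checking each word for prefix 're':
  'jump' -> no (count: 0)
  'walk' -> no (count: 0)
  'rebuild' -> YES, starts with 're' (count: 1)
  'sing' -> no (count: 1)
  'prepay' -> no (count: 1)
  'unfair' -> no (count: 1)
Total with prefix 're': 1

1


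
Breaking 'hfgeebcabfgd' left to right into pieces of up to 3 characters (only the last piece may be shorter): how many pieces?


'hfgeebcabfgd' has 12 characters.
Chunking with max size 3:
  Chunk 1: 'hfg' (positions 0-2)
  Chunk 2: 'eeb' (positions 3-5)
  Chunk 3: 'cab' (positions 6-8)
  Chunk 4: 'fgd' (positions 9-11)
Total chunks: ceil(12 / 3) = 4

4


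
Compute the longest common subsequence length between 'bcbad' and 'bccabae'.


DP table for LCS of 'bcbad' and 'bccabae':
       b  c  c  a  b  a  e
    0  0  0  0  0  0  0  0
  b 0  1  1  1  1  1  1  1
  c 0  1  2  2  2  2  2  2
  b 0  1  2  2  2  3  3  3
  a 0  1  2  2  3  3  4  4
  d 0  1  2  2  3  3  4  4
LCS: 'bcba'
LCS length = 4

4


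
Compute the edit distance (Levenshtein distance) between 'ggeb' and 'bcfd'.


Building DP table for s1='ggeb' (len 4) and s2='bcfd' (len 4):
       b  c  f  d
    0  1  2  3  4
  g 1  1  2  3  4
  g 2  2  2  3  4
  e 3  3  3  3  4
  b 4  3  4  4  4
Edit distance = dp[4][4] = 4

4


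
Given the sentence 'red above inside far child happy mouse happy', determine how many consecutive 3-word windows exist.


Word trigrams from [8] words:
  Trigram 1: (red above inside)
  Trigram 2: (above inside far)
  Trigram 3: (inside far child)
  Trigram 4: (far child happy)
  Trigram 5: (child happy mouse)
  Trigram 6: (happy mouse happy)
Total word trigrams: 8 - 2 = 6

6


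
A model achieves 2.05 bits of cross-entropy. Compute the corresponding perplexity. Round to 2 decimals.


Perplexity formula: PP = 2^H
H = 2.05
PP = 2^2.05
Decompose: 2^2.05 = 2^2 * 2^0.05
2^2 = 4, 2^0.05 ~ 1.0352649
PP ~ 4 * 1.0352649 = 4.1410596
Rounded to 2 decimals: 4.14

4.14


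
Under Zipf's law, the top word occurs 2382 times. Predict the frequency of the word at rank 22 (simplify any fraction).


Zipf's law: freq(rank) = f1 / rank
f1 = 2382, rank = 22
freq = 2382 / 22
GCD(2382, 22) = 2
Simplified: 1191/11

1191/11


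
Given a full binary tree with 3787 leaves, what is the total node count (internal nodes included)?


Leaf nodes (terminals): 3787
Internal nodes = n - 1 = 3787 - 1 = 3786
Total = leaves + internal = 3787 + 3786 = 7573

7573


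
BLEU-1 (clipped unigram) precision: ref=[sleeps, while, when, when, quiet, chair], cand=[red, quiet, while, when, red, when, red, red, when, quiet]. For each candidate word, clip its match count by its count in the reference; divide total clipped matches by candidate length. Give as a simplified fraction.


Reference word counts: {'chair': 1, 'quiet': 1, 'sleeps': 1, 'when': 2, 'while': 1}
Checking each candidate word (with clipping):
  'red' -> not in reference -> no match (matches: 0)
  'quiet' -> in reference (ref count 1, used 1/1) -> match (matches: 1)
  'while' -> in reference (ref count 1, used 1/1) -> match (matches: 2)
  'when' -> in reference (ref count 2, used 1/2) -> match (matches: 3)
  'red' -> not in reference -> no match (matches: 3)
  'when' -> in reference (ref count 2, used 2/2) -> match (matches: 4)
  'red' -> not in reference -> no match (matches: 4)
  'red' -> not in reference -> no match (matches: 4)
  'when' -> ref count 2 already used up (2/2) -> clipped, no match (matches: 4)
  'quiet' -> ref count 1 already used up (1/1) -> clipped, no match (matches: 4)
Clipped matches: 4, Candidate length: 10
Precision = 4/10 = 2/5

2/5


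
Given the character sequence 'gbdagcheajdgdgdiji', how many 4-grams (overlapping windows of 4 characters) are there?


String 'gbdagcheajdgdgdiji' has length L = 18.
Number of overlapping n-grams = L - n + 1
Substituting: 18 - 4 + 1 = 15

15


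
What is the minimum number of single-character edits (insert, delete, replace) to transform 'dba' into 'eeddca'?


Building DP table for s1='dba' (len 3) and s2='eeddca' (len 6):
       e  e  d  d  c  a
    0  1  2  3  4  5  6
  d 1  1  2  2  3  4  5
  b 2  2  2  3  3  4  5
  a 3  3  3  3  4  4  4
Edit distance = dp[3][6] = 4

4


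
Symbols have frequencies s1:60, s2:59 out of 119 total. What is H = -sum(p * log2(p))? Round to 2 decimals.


Computing entropy H = -sum(p_i * log2(p_i)):
  s1: p = 60/119 = 0.5042, -p*log2(p) = 0.4981
  s2: p = 59/119 = 0.4958, -p*log2(p) = 0.5018
H = sum of terms = 0.9999
Rounded to 2 decimals: 1.00

1.00


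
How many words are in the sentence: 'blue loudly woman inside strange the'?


Counting words by splitting on spaces:
  Word 1: 'blue'
  Word 2: 'loudly'
  Word 3: 'woman'
  Word 4: 'inside'
  Word 5: 'strange'
  Word 6: 'the'
Total words: 6

6


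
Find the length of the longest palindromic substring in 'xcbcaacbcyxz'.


Scanning 'xcbcaacbcyxz' for palindromic substrings.
Substring at positions 1-8: 'cbcaacbc'.
Check: reverse('cbcaacbc') = 'cbcaacbc' -> palindrome confirmed.
Neighbouring characters ('x' / 'y') break symmetry, so it cannot extend further.
No longer palindromic substring exists; longest length = 8

8


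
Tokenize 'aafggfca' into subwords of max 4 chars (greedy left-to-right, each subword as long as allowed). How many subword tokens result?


'aafggfca' has 8 characters.
Chunking with max size 4:
  Chunk 1: 'aafg' (positions 0-3)
  Chunk 2: 'gfca' (positions 4-7)
Total chunks: ceil(8 / 4) = 2

2


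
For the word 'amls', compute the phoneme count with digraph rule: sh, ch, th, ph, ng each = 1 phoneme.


Parsing 'amls' greedily, digraphs first:
  'a' -> vowel phoneme (phonemes so far: 1)
  'm' -> consonant phoneme (phonemes so far: 2)
  'l' -> consonant phoneme (phonemes so far: 3)
  's' -> consonant phoneme (phonemes so far: 4)
Total phonemes: 4

4


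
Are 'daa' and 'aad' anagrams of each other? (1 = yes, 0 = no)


Sort characters of 'daa': 'aad'
Sort characters of 'aad': 'aad'
Sorted forms match -> they ARE anagrams
Result: 1

1


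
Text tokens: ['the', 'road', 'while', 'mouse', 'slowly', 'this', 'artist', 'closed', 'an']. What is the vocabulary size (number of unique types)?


Listing all tokens and tracking unique types:
  Token 1: 'the' -> NEW (unique so far: 1)
  Token 2: 'road' -> NEW (unique so far: 2)
  Token 3: 'while' -> NEW (unique so far: 3)
  Token 4: 'mouse' -> NEW (unique so far: 4)
  Token 5: 'slowly' -> NEW (unique so far: 5)
  Token 6: 'this' -> NEW (unique so far: 6)
  Token 7: 'artist' -> NEW (unique so far: 7)
  Token 8: 'closed' -> NEW (unique so far: 8)
  Token 9: 'an' -> NEW (unique so far: 9)
Unique types: ('an', 'artist', 'closed', 'mouse', 'road', 'slowly', 'the', 'this', 'while')
Vocabulary size: 9

9


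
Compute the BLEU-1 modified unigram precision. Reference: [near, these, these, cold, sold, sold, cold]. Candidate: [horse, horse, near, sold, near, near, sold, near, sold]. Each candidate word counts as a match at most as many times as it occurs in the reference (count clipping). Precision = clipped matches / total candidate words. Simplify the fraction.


Reference word counts: {'cold': 2, 'near': 1, 'sold': 2, 'these': 2}
Checking each candidate word (with clipping):
  'horse' -> not in reference -> no match (matches: 0)
  'horse' -> not in reference -> no match (matches: 0)
  'near' -> in reference (ref count 1, used 1/1) -> match (matches: 1)
  'sold' -> in reference (ref count 2, used 1/2) -> match (matches: 2)
  'near' -> ref count 1 already used up (1/1) -> clipped, no match (matches: 2)
  'near' -> ref count 1 already used up (1/1) -> clipped, no match (matches: 2)
  'sold' -> in reference (ref count 2, used 2/2) -> match (matches: 3)
  'near' -> ref count 1 already used up (1/1) -> clipped, no match (matches: 3)
  'sold' -> ref count 2 already used up (2/2) -> clipped, no match (matches: 3)
Clipped matches: 3, Candidate length: 9
Precision = 3/9 = 1/3

1/3


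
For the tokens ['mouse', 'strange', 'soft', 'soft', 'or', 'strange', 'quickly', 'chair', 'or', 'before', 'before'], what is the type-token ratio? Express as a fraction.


Tokens: 11
Unique types: ('before', 'chair', 'mouse', 'or', 'quickly', 'soft', 'strange') = 7
TTR = 7/11
Already in lowest terms.

7/11


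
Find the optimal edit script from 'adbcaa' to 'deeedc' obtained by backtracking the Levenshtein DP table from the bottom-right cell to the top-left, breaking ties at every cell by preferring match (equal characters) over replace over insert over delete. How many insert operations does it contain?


Edit distance = 6. Backtracking from cell (6, 6) with preference match > replace > insert > delete,
then listing the resulting alignment 'adbcaa' -> 'deeedc' left to right:
  Step 1: replace a->d
  Step 2: replace d->e
  Step 3: replace b->e
  Step 4: replace c->e
  Step 5: replace a->d
  Step 6: replace a->c
Total insertions: 0

0


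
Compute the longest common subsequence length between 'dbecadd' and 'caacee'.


DP table for LCS of 'dbecadd' and 'caacee':
       c  a  a  c  e  e
    0  0  0  0  0  0  0
  d 0  0  0  0  0  0  0
  b 0  0  0  0  0  0  0
  e 0  0  0  0  0  1  1
  c 0  1  1  1  1  1  1
  a 0  1  2  2  2  2  2
  d 0  1  2  2  2  2  2
  d 0  1  2  2  2  2  2
LCS: 'ca'
LCS length = 2

2


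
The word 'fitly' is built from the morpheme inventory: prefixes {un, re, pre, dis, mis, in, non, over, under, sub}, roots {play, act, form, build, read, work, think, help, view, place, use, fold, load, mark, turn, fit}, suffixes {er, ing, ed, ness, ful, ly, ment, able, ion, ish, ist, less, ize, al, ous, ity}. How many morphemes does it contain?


Segmenting 'fitly' against the inventory:
  'fit' -> root (morpheme 1)
  'ly' -> suffix (morpheme 2)
Total morphemes: 2

2


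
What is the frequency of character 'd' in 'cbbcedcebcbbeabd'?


Scanning 'cbbcedcebcbbeabd' for 'd':
  Position 5: 'd' -> MATCH (count: 1)
  Position 15: 'd' -> MATCH (count: 2)
Total occurrences of 'd': 2

2


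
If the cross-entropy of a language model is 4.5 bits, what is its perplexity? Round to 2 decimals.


Perplexity formula: PP = 2^H
H = 4.5
PP = 2^4.5
Decompose: 2^4.5 = 2^4 * 2^0.5 = 2^4 * sqrt(2)
2^4 = 16, sqrt(2) ~ 1.4142136
PP ~ 16 * 1.4142136 = 22.6274176
Rounded to 2 decimals: 22.63

22.63


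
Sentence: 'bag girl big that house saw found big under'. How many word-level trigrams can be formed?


Word trigrams from [9] words:
  Trigram 1: (bag girl big)
  Trigram 2: (girl big that)
  Trigram 3: (big that house)
  Trigram 4: (that house saw)
  Trigram 5: (house saw found)
  Trigram 6: (saw found big)
  Trigram 7: (found big under)
Total word trigrams: 9 - 2 = 7

7


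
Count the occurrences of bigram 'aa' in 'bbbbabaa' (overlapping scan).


Scanning 'bbbbabaa' for bigram 'aa':
  Position 0: 'bb' -> no
  Position 1: 'bb' -> no
  Position 2: 'bb' -> no
  Position 3: 'ba' -> no
  Position 4: 'ab' -> no
  Position 5: 'ba' -> no
  Position 6: 'aa' -> MATCH
Total matches: 1

1


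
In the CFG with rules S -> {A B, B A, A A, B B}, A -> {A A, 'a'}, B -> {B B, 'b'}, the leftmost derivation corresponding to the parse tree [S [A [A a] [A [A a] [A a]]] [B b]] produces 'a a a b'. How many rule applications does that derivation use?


Every bracketed nonterminal node [X ...] in the tree is produced by exactly one rule application.
Reading the tree off as a leftmost derivation:
  Step 1: S  =>  A B   (applied S -> A B)
  Step 2: A B  =>  A A B   (applied A -> A A)
  Step 3: A A B  =>  a A B   (applied A -> a)
  Step 4: a A B  =>  a A A B   (applied A -> A A)
  Step 5: a A A B  =>  a a A B   (applied A -> a)
  Step 6: a a A B  =>  a a a B   (applied A -> a)
  Step 7: a a a B  =>  a a a b   (applied B -> b)
Final yield: a a a b
Total rewrite steps: 7

7
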